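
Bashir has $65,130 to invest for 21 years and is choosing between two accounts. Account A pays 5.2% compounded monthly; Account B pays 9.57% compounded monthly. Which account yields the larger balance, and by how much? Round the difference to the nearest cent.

Account B, by $288,436.96

A: (1 + 0.052/12)^252 ≈ 2.97320594374, so 65,130 × 2.97320594374 ≈ 193,644.9031.
B: (1 + 0.007975)^252 ≈ 7.40184041551, so 65,130 × 7.40184041551 ≈ 482,081.8663.
Difference ≈ 288,436.9631 in favor of B.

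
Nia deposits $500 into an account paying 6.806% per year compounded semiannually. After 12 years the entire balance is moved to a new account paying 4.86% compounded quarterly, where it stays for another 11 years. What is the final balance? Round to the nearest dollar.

$1,899

Phase 1: 500·(1 + 0.03403)^24 ≈ 1,116.2599.
Phase 2: 1,116.2599·(1 + 0.01215)^44 ≈ 1,899.0659.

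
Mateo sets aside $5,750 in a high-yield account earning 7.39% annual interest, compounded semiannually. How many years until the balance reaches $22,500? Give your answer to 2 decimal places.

We need (1 + 0.03695)^(2t) = 3.913, so 2t = ln 3.913 / ln 1.03695 ≈ 37.6013.
t ≈ 37.6013/2 = 18.8007 years.

18.80 years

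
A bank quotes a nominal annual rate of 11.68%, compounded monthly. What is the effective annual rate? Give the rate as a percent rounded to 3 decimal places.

12.326%

One year is 12 periods at 0.00973333 each: (1 + 0.00973333)^12 ≈ 1.12326.
EAR = 1.12326 − 1 ≈ 12.32601%.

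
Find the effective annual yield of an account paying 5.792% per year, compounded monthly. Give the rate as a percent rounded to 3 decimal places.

5.948%

EAR = (1 + 5.792%/12)^12 − 1 = (1 + 0.00482667)^12 − 1.
(1 + 0.00482667)^12 ≈ 1.059483, so EAR ≈ 5.94826%.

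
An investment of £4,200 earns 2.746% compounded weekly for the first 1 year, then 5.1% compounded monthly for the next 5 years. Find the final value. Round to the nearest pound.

£5,568

After 1 years at 2.746%: 4,200 × 1.027833051 ≈ 4,316.8988.
Then 5 years at 5.1%: 4,316.8988 × 1.289764515 ≈ 5,567.7829.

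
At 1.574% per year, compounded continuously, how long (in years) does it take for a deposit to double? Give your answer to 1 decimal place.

e^(0.01574t) = 2, so 0.01574t = ln 2 ≈ 0.69315.
t ≈ 0.69315/0.01574 ≈ 44.0373.

44.0 years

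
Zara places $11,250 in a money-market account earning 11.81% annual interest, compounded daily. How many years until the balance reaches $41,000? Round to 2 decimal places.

10.95 years

We need (1 + 0.000323562)^(365t) = 3.6444, so 365t = ln 3.6444 / ln 1.000324 ≈ 3997.4242.
t ≈ 3997.4242/365 = 10.9518 years.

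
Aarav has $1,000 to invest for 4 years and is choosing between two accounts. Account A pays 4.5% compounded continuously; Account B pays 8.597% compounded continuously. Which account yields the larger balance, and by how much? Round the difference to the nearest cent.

Account B, by $213.19

Account A growth factor: e^(0.045·4) = e^0.18 ≈ 1.197217363; balance ≈ 1,197.2174.
Account B growth factor: e^(0.08597·4) = e^0.34388 ≈ 1.410409376; balance ≈ 1,410.4094.
Account B is larger by 213.1920.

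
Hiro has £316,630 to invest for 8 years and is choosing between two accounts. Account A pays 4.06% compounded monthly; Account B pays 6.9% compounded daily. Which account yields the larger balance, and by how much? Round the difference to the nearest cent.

Account B, by £111,972.06

Account A growth factor: (1 + 0.0406/12)^96 ≈ 1.38299547783; balance ≈ 437,897.8581.
Account B growth factor: (1 + 0.069/365)^2920 ≈ 1.73663239239; balance ≈ 549,869.9144.
Account B is larger by 111,972.0563.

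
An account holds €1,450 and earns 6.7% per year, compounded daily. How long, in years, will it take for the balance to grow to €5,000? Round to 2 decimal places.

We need (1 + 0.000183562)^(365t) = 3.4483, so 365t = ln 3.4483 / ln 1.000184 ≈ 6744.2628.
t ≈ 6744.2628/365 = 18.4774 years.

18.48 years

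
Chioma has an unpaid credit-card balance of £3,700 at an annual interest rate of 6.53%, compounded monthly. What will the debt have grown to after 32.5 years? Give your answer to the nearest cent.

Growth factor = (1 + 0.0653/12)^390 ≈ 8.3020010339.
A ≈ 3,700 × 8.3020010339 ≈ 30,717.4038.

£30,717.40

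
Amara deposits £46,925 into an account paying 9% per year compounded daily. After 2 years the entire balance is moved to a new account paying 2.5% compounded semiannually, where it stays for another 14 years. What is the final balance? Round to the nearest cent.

£79,547.87

Phase 1: 46,925·(1 + 0.09/365)^730 ≈ 56,178.1783.
Phase 2: 56,178.1783·(1 + 0.0125)^28 ≈ 79,547.8680.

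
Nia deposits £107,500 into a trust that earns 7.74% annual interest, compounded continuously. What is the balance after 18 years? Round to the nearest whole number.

A = P·e^(rt) = 107,500·e^(0.0774·18) = 107,500·e^1.3932.
e^1.3932 ≈ 4.02771815114, so A ≈ 432,979.7012.

£432,980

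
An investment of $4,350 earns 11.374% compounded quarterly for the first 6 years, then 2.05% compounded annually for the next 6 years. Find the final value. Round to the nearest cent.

After 6 years at 11.374%: 4,350 × 1.959947139 ≈ 8,525.7701.
Then 6 years at 2.05%: 8,525.7701 × 1.129478723 ≈ 9,629.6759.

$9,629.68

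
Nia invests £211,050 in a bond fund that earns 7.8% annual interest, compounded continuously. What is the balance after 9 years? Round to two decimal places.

£425,853.36

A = P·e^(rt) = 211,050·e^(0.078·9) = 211,050·e^0.702.
e^0.702 ≈ 2.01778424308, so A ≈ 425,853.3645.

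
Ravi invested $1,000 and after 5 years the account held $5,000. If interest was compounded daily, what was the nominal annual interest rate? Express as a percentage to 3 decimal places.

(1 + r/365)^1825 = 5,000/1,000 = 5.
1 + r/365 = 5^(1/1825) ≈ 1.000882, so r/365 ≈ 0.000882273.
r ≈ 365·0.000882273 = 32.20296%.

32.203%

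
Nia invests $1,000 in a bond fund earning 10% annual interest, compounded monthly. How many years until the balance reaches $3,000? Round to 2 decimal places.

11.03 years

We need (1 + 0.00833333)^(12t) = 3, so 12t = ln 3 / ln 1.008333 ≈ 132.3820.
t ≈ 132.3820/12 = 11.0318 years.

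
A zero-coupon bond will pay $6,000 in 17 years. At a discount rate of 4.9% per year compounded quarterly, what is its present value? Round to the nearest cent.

Growth factor = (1 + 0.01225)^68 ≈ 2.288597451.
P = 6,000/2.288597451 ≈ 2,621.6930.

$2,621.69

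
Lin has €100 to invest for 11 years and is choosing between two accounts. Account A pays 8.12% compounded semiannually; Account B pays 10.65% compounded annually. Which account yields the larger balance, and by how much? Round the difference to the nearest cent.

Account B, by €64.40

A: (1 + 0.0406)^22 ≈ 2.40018145, so 100 × 2.40018145 ≈ 240.0181.
B: (1 + 0.1065)^11 ≈ 3.04414686, so 100 × 3.04414686 ≈ 304.4147.
Difference ≈ 64.3965 in favor of B.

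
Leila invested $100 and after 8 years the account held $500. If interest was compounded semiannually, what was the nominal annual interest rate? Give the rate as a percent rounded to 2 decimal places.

(1 + r/2)^16 = 500/100 = 5.
1 + r/2 = 5^(1/16) ≈ 1.105823, so r/2 ≈ 0.105823.
r ≈ 2·0.105823 = 21.16460%.

21.16%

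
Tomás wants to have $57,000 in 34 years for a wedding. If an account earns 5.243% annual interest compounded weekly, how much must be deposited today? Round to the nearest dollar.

$9,596

Growth factor = (1 + 0.05243/52)^1768 ≈ 5.9400759719.
P = 57,000/5.9400759719 ≈ 9,595.8369.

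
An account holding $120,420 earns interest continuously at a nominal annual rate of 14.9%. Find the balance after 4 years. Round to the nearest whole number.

A = P·e^(rt) = 120,420·e^(0.149·4) = 120,420·e^0.596.
e^0.596 ≈ 1.81484488272, so A ≈ 218,543.6208.

$218,544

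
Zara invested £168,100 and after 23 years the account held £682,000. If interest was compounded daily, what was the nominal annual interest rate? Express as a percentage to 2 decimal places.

6.09%

The 8395-period growth factor is 682,000/168,100 = 4.05711.
r/365 = 4.05711^(1/8395) − 1 ≈ 0.000166836, so r ≈ 365·0.000166836 = 6.08951%.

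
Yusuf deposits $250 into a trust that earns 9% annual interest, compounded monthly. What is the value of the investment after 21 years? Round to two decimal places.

$1,643.21

Growth factor = (1 + 0.0075)^252 ≈ 6.572851387.
A ≈ 250 × 6.572851387 ≈ 1,643.2128.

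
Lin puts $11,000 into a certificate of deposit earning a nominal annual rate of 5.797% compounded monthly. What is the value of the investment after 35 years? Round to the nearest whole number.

$83,259

Periodic rate = 5.797%/12 = 0.00483083; periods = 12·35 = 420.
A = 11,000·(1 + 0.05797/12)^420 ≈ 11,000·7.5690303384 ≈ 83,259.3337.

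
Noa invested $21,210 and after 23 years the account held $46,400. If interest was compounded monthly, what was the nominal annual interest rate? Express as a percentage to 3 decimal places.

The 276-period growth factor is 46,400/21,210 = 2.18765.
r/12 = 2.18765^(1/276) − 1 ≈ 0.00284035, so r ≈ 12·0.00284035 = 3.40843%.

3.408%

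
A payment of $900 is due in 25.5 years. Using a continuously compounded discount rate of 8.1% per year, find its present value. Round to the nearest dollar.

$114

P = A·e^(−rt) = 900·e^(−2.0655).
e^(−2.0655) ≈ 0.126754897, so P ≈ 114.0794.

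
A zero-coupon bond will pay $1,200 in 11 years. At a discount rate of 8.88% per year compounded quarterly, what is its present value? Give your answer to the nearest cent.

$456.67

Periodic rate = 8.88%/4 = 0.0222; 44 periods.
P = 1,200/(1 + 0.0222)^44 ≈ 1,200/2.627716882 ≈ 456.6702.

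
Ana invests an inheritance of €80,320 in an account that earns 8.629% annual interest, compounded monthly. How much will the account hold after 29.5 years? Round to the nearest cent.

Growth factor = (1 + 0.08629/12)^354 ≈ 12.63469130889.
A ≈ 80,320 × 12.63469130889 ≈ 1,014,818.4059.

€1,014,818.41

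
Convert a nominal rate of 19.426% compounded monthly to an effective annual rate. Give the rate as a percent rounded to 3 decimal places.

One year is 12 periods at 0.0161883 each: (1 + 0.0161883)^12 ≈ 1.212524.
EAR = 1.212524 − 1 ≈ 21.25243%.

21.252%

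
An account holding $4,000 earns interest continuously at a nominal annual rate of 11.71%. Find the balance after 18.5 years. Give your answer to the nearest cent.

A = P·e^(rt) = 4,000·e^(0.1171·18.5) = 4,000·e^2.16635.
e^2.16635 ≈ 8.7263745742, so A ≈ 34,905.4983.

$34,905.50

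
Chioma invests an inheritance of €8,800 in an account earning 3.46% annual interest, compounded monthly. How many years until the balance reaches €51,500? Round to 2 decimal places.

(1 + 0.00288333)^(12t) = 51,500/8,800 = 5.8523.
12t·ln(1 + 0.00288333) = ln(5.8523); 12t = 1.7668/0.00287918 ≈ 613.6564.
t ≈ 51.1380 years.

51.14 years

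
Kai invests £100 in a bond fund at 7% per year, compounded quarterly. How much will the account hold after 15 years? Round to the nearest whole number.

£283

Periodic rate = 7%/4 = 0.0175; periods = 4·15 = 60.
A = 100·(1 + 0.0175)^60 ≈ 100·2.83181628 ≈ 283.1816.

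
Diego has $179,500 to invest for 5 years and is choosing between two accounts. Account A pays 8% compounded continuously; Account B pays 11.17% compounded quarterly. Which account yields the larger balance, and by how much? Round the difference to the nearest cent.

A: e^(0.08·5) = e^0.4 ≈ 1.49182469764, so 179,500 × 1.49182469764 ≈ 267,782.5332.
B: (1 + 0.027925)^20 ≈ 1.73471674978, so 179,500 × 1.73471674978 ≈ 311,381.6566.
Difference ≈ 43,599.1234 in favor of B.

Account B, by $43,599.12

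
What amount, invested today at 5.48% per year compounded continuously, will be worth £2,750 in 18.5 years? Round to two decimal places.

P = A·e^(−rt) = 2,750·e^(−1.0138).
e^(−1.0138) ≈ 0.3628375738, so P ≈ 997.8033.

£997.80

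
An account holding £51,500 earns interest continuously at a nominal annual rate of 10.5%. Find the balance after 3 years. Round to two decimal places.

A = P·e^(rt) = 51,500·e^(0.105·3) = 51,500·e^0.315.
e^0.315 ≈ 1.370259311, so A ≈ 70,568.3545.

£70,568.35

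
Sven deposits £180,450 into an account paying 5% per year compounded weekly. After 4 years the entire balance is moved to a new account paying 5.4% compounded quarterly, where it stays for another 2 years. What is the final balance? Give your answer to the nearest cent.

After 4 years at 5%: 180,450 × 1.22128539646 ≈ 220,380.9498.
Then 2 years at 5.4%: 220,380.9498 × 1.11324313134 ≈ 245,337.5786.

£245,337.58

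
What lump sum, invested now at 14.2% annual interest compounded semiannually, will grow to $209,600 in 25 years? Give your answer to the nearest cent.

Growth factor = (1 + 0.071)^50 ≈ 30.8655159879.
P = 209,600/30.8655159879 ≈ 6,790.7499.

$6,790.75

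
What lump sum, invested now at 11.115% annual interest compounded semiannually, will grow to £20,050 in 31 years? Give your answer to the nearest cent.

Growth factor = (1 + 0.055575)^62 ≈ 28.597228671.
P = 20,050/28.597228671 ≈ 701.1169.

£701.12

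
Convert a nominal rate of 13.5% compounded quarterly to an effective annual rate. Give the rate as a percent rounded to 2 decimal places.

14.20%

EAR = (1 + 13.5%/4)^4 − 1 = (1 + 0.03375)^4 − 1.
(1 + 0.03375)^4 ≈ 1.141989, so EAR ≈ 14.19894%.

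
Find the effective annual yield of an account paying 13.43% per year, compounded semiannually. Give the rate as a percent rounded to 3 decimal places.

13.881%

One year is 2 periods at 0.06715 each: (1 + 0.06715)^2 ≈ 1.138809.
EAR = 1.138809 − 1 ≈ 13.88091%.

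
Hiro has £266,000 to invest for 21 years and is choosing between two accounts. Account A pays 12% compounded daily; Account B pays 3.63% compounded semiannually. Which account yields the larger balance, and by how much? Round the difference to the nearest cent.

A: (1 + 0.12/365)^7665 ≈ 12.42345035389, so 266,000 × 12.42345035389 ≈ 3,304,637.7941.
B: (1 + 0.01815)^42 ≈ 2.12860047676, so 266,000 × 2.12860047676 ≈ 566,207.7268.
Difference ≈ 2,738,430.0673 in favor of A.

Account A, by £2,738,430.07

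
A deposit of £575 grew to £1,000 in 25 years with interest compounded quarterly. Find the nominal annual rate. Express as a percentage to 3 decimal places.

2.220%

(1 + r/4)^100 = 1,000/575 = 1.73913.
1 + r/4 = 1.73913^(1/100) ≈ 1.005549, so r/4 ≈ 0.00554919.
r ≈ 4·0.00554919 = 2.21968%.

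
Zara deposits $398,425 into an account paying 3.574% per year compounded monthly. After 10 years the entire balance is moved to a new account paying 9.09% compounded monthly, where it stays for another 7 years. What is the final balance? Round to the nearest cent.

After 10 years at 3.574%: 398,425 × 1.428848430149 ≈ 569,288.9358.
Then 7 years at 9.09%: 569,288.9358 × 1.884951545857 ≈ 1,073,082.0595.

$1,073,082.06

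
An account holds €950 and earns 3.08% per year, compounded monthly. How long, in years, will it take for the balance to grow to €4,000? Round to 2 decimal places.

(1 + 0.00256667)^(12t) = 4,000/950 = 4.2105.
12t·ln(1 + 0.00256667) = ln(4.2105); 12t = 1.4376/0.00256338 ≈ 560.8176.
t ≈ 46.7348 years.

46.73 years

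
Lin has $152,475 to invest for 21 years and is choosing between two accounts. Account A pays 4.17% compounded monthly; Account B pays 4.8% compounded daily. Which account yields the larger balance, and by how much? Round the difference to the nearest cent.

A: (1 + 0.003475)^252 ≈ 2.39691378508, so 152,475 × 2.39691378508 ≈ 365,469.4294.
B: (1 + 0.048/365)^7665 ≈ 2.73993370913, so 152,475 × 2.73993370913 ≈ 417,771.3923.
Difference ≈ 52,301.9629 in favor of B.

Account B, by $52,301.96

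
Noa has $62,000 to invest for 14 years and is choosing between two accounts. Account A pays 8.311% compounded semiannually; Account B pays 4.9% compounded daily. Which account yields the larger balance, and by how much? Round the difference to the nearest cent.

Account A, by $70,751.13

Account A growth factor: (1 + 0.041555)^28 ≈ 3.12681240812; balance ≈ 193,862.3693.
Account B growth factor: (1 + 0.049/365)^5110 ≈ 1.98566517259; balance ≈ 123,111.2407.
Account A is larger by 70,751.1286.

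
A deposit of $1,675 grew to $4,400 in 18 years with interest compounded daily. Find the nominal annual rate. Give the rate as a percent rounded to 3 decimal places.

5.366%

The 6570-period growth factor is 4,400/1,675 = 2.62687.
r/365 = 2.62687^(1/6570) − 1 ≈ 0.000147011, so r ≈ 365·0.000147011 = 5.36590%.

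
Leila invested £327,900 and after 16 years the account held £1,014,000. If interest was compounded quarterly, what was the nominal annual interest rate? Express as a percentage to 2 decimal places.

7.12%

(1 + r/4)^64 = 1,014,000/327,900 = 3.09241.
1 + r/4 = 3.09241^(1/64) ≈ 1.017796, so r/4 ≈ 0.0177963.
r ≈ 4·0.0177963 = 7.11853%.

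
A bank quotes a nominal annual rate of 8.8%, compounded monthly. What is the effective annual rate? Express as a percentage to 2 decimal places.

9.16%

EAR = (1 + 8.8%/12)^12 − 1 = (1 + 0.00733333)^12 − 1.
(1 + 0.00733333)^12 ≈ 1.091638, so EAR ≈ 9.16375%.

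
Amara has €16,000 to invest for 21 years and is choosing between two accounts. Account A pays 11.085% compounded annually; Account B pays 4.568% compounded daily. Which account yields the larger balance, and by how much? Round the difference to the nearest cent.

Account A, by €103,752.41

A: (1 + 0.11085)^21 ≈ 9.09418546, so 16,000 × 9.09418546 ≈ 145,506.9674.
B: (1 + 0.04568/365)^7665 ≈ 2.6096600863, so 16,000 × 2.6096600863 ≈ 41,754.5614.
Difference ≈ 103,752.4060 in favor of A.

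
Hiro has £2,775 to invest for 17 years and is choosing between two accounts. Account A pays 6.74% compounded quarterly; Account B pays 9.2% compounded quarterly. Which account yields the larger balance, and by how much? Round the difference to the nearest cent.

Account B, by £4,381.51

Account A growth factor: (1 + 0.01685)^68 ≈ 3.115076537; balance ≈ 8,644.3374.
Account B growth factor: (1 + 0.023)^68 ≈ 4.6940000774; balance ≈ 13,025.8502.
Account B is larger by 4,381.5128.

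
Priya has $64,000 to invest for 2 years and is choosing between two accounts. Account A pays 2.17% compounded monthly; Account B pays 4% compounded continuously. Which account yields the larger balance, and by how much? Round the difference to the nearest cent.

Account A growth factor: (1 + 0.0217/12)^24 ≈ 1.0443146223; balance ≈ 66,836.1358.
Account B growth factor: e^(0.04·2) = e^0.08 ≈ 1.0832870677; balance ≈ 69,330.3723.
Account B is larger by 2,494.2365.

Account B, by $2,494.24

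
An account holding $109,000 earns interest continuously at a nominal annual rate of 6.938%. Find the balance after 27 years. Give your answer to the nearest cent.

$709,533.62

A = P·e^(rt) = 109,000·e^(0.06938·27) = 109,000·e^1.87326.
e^1.87326 ≈ 6.50948276055, so A ≈ 709,533.6209.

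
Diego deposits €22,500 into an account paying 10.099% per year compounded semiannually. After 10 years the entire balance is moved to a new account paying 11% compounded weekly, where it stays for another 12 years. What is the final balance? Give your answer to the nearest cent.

After 10 years at 10.099%: 22,500 × 2.67842686918 ≈ 60,264.6046.
Then 12 years at 11%: 60,264.6046 × 3.73820598045 ≈ 225,281.5052.

€225,281.51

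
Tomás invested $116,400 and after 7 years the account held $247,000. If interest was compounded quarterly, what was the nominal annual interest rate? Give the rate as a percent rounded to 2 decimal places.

10.89%

(1 + r/4)^28 = 247,000/116,400 = 2.12199.
1 + r/4 = 2.12199^(1/28) ≈ 1.027234, so r/4 ≈ 0.0272341.
r ≈ 4·0.0272341 = 10.89364%.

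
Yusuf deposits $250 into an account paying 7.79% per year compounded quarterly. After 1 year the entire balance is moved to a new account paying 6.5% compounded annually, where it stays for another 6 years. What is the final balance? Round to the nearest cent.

Phase 1: 250·(1 + 0.019475)^4 ≈ 270.0513.
Phase 2: 270.0513·(1 + 0.065)^6 ≈ 394.0433.

$394.04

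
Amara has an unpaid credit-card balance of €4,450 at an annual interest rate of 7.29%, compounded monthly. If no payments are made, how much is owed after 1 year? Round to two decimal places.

Growth factor = (1 + 0.006075)^12 ≈ 1.075385776.
A ≈ 4,450 × 1.075385776 ≈ 4,785.4667.

€4,785.47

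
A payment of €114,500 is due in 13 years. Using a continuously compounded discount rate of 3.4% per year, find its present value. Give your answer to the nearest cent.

€73,594.83

P = A·e^(−rt) = 114,500·e^(−0.442).
e^(−0.442) ≈ 0.642749635456, so P ≈ 73,594.8333.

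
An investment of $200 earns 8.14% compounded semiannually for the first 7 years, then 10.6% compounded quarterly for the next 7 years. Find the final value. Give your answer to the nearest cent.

After 7 years at 8.14%: 200 × 1.74806575 ≈ 349.6132.
Then 7 years at 10.6%: 349.6132 × 2.07993951 ≈ 727.1742.

$727.17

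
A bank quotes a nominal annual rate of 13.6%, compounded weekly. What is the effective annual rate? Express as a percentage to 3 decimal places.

EAR = (1 + 13.6%/52)^52 − 1 = (1 + 0.00261538)^52 − 1.
(1 + 0.00261538)^52 ≈ 1.145479, so EAR ≈ 14.54785%.

14.548%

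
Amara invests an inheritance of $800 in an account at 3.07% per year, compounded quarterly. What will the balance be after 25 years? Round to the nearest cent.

$1,718.46

Periodic rate = 3.07%/4 = 0.007675; periods = 4·25 = 100.
A = 800·(1 + 0.007675)^100 ≈ 800·2.148069867 ≈ 1,718.4559.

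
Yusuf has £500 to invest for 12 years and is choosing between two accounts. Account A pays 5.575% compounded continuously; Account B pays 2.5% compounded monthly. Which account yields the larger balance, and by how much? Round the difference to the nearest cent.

Account A, by £301.42

Account A growth factor: e^(0.05575·12) = e^0.669 ≈ 1.95228406; balance ≈ 976.1420.
Account B growth factor: (1 + 0.025/12)^144 ≈ 1.34943763; balance ≈ 674.7188.
Account A is larger by 301.4232.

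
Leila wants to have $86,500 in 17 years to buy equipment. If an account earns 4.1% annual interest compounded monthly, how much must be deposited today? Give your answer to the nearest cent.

Periodic rate = 4.1%/12 = 0.00341667; 204 periods.
P = 86,500/(1 + 0.041/12)^204 ≈ 86,500/2.0053367402 ≈ 43,134.9001.

$43,134.90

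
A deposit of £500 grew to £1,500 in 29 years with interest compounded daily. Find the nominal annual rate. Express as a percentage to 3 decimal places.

The 10585-period growth factor is 1,500/500 = 3.
r/365 = 3^(1/10585) − 1 ≈ 0.000103795, so r ≈ 365·0.000103795 = 3.78851%.

3.789%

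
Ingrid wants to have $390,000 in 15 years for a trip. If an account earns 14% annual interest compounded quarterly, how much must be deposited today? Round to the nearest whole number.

Periodic rate = 14%/4 = 0.035; 60 periods.
P = 390,000/(1 + 0.035)^60 ≈ 390,000/7.87809090076 ≈ 49,504.3793.

$49,504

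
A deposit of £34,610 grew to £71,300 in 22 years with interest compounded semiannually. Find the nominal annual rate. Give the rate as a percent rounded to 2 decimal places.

3.31%

The 44-period growth factor is 71,300/34,610 = 2.0601.
r/2 = 2.0601^(1/44) − 1 ≈ 0.0165619, so r ≈ 2·0.0165619 = 3.31237%.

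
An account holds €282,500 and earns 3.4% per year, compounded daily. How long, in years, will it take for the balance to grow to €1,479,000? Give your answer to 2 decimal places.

We need (1 + 0.0000931507)^(365t) = 5.2354, so 365t = ln 5.2354 / ln 1.000093 ≈ 17772.4943.
t ≈ 17772.4943/365 = 48.6918 years.

48.69 years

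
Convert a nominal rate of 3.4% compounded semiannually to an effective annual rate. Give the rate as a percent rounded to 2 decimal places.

EAR = (1 + 3.4%/2)^2 − 1 = (1 + 0.017)^2 − 1.
(1 + 0.017)^2 ≈ 1.034289, so EAR ≈ 3.42890%.

3.43%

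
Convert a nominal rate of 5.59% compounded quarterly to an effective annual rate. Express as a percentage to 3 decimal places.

5.708%

EAR = (1 + 5.59%/4)^4 − 1 = (1 + 0.013975)^4 − 1.
(1 + 0.013975)^4 ≈ 1.057083, so EAR ≈ 5.70828%.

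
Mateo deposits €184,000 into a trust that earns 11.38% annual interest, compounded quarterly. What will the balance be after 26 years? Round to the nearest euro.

Growth factor = (1 + 0.02845)^104 ≈ 18.49485715788.
A ≈ 184,000 × 18.49485715788 ≈ 3,403,053.7171.

€3,403,054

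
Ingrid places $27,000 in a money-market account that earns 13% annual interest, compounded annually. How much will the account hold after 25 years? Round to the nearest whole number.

Growth factor = (1 + 0.13)^25 ≈ 21.2305422719.
A ≈ 27,000 × 21.2305422719 ≈ 573,224.6413.

$573,225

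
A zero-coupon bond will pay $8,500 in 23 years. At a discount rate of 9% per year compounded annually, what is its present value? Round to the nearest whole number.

$1,171

Growth factor = (1 + 0.09)^23 ≈ 7.257874472.
P = 8,500/7.257874472 ≈ 1,171.1418.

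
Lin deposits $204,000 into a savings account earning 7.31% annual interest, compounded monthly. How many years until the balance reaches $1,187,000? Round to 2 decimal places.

24.16 years

We need (1 + 0.00609167)^(12t) = 5.8186, so 12t = ln 5.8186 / ln 1.006092 ≈ 289.9737.
t ≈ 289.9737/12 = 24.1645 years.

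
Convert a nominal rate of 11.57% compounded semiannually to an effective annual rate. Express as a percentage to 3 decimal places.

11.905%

One year is 2 periods at 0.05785 each: (1 + 0.05785)^2 ≈ 1.119047.
EAR = 1.119047 − 1 ≈ 11.90466%.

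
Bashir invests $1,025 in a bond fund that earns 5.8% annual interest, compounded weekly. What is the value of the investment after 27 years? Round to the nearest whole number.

Growth factor = (1 + 0.058/52)^1404 ≈ 4.783283822.
A ≈ 1,025 × 4.783283822 ≈ 4,902.8659.

$4,903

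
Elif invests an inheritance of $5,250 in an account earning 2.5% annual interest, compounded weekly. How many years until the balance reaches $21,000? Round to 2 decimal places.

55.47 years

(1 + 0.000480769)^(52t) = 21,000/5,250 = 4.
52t·ln(1 + 0.000480769) = ln(4); 52t = 1.3863/0.000480654 ≈ 2884.1854.
t ≈ 55.4651 years.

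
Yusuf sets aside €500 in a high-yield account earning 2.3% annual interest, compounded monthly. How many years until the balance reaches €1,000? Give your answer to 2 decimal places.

We need (1 + 0.00191667)^(12t) = 2, so 12t = ln 2 / ln 1.001917 ≈ 361.9885.
t ≈ 361.9885/12 = 30.1657 years.

30.17 years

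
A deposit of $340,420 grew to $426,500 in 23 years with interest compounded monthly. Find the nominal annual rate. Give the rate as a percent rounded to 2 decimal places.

0.98%

The 276-period growth factor is 426,500/340,420 = 1.25286.
r/12 = 1.25286^(1/276) − 1 ≈ 0.000817117, so r ≈ 12·0.000817117 = 0.98054%.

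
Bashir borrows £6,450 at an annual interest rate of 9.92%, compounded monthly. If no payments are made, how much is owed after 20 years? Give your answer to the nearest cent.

£46,521.96

Growth factor = (1 + 0.0992/12)^240 ≈ 7.2127073661.
A ≈ 6,450 × 7.2127073661 ≈ 46,521.9625.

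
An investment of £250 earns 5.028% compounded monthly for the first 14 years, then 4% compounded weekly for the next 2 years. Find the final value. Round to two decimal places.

After 14 years at 5.028%: 250 × 2.01869123 ≈ 504.6728.
Then 2 years at 4%: 504.6728 × 1.08325375 ≈ 546.6887.

£546.69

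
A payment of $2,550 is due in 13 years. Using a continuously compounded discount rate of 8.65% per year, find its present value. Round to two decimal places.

P = A·e^(−rt) = 2,550·e^(−1.1245).
e^(−1.1245) ≈ 0.3248148342, so P ≈ 828.2778.

$828.28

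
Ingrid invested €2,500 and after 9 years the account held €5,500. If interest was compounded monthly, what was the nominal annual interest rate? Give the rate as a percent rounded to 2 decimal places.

8.79%

The 108-period growth factor is 5,500/2,500 = 2.2.
r/12 = 2.2^(1/108) − 1 ≈ 0.00732724, so r ≈ 12·0.00732724 = 8.79269%.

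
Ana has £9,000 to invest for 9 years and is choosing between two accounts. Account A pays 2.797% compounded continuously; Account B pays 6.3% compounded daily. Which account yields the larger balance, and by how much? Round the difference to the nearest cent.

A: e^(0.02797·9) = e^0.25173 ≈ 1.2862487032, so 9,000 × 1.2862487032 ≈ 11,576.2383.
B: (1 + 0.063/365)^3285 ≈ 1.7628839444, so 9,000 × 1.7628839444 ≈ 15,865.9555.
Difference ≈ 4,289.7172 in favor of B.

Account B, by £4,289.72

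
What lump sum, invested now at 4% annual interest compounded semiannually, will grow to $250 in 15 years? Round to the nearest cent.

Periodic rate = 4%/2 = 0.02; 30 periods.
P = 250/(1 + 0.02)^30 ≈ 250/1.81136158 ≈ 138.0177.

$138.02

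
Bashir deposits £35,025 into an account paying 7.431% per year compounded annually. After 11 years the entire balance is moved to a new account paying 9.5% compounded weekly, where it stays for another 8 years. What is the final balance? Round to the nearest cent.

After 11 years at 7.431%: 35,025 × 2.20001580708 ≈ 77,055.5536.
Then 8 years at 9.5%: 77,055.5536 × 2.13679408278 ≈ 164,651.8511.

£164,651.85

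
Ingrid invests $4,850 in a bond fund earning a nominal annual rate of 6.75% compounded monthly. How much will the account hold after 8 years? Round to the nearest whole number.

Growth factor = (1 + 0.005625)^96 ≈ 1.713412372.
A ≈ 4,850 × 1.713412372 ≈ 8,310.0500.

$8,310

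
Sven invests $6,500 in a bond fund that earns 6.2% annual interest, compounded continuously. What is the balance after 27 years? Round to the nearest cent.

$34,667.48

A = P·e^(rt) = 6,500·e^(0.062·27) = 6,500·e^1.674.
e^1.674 ≈ 5.3334590224, so A ≈ 34,667.4836.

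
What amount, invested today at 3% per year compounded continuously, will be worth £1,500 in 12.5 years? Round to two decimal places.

P = A·e^(−rt) = 1,500·e^(−0.375).
e^(−0.375) ≈ 0.6872892788, so P ≈ 1,030.9339.

£1,030.93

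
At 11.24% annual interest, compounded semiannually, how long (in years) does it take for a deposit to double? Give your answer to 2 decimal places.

6.34 years

(1 + 0.0562)^(2t) = 2.
2t = ln 2 / ln(1 + 0.0562) ≈ 0.69315/0.0546776 ≈ 12.6770.
t ≈ 6.3385.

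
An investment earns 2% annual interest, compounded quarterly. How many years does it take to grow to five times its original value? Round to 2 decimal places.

80.67 years

(1 + 0.005)^(4t) = 5.
4t = ln 5 / ln(1 + 0.005) ≈ 1.6094/0.00498754 ≈ 322.6916.
t ≈ 80.6729.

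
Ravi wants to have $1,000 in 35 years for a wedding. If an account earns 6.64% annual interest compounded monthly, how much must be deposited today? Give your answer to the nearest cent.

$98.51

Growth factor = (1 + 0.0664/12)^420 ≈ 10.1512199.
P = 1,000/10.1512199 ≈ 98.5103.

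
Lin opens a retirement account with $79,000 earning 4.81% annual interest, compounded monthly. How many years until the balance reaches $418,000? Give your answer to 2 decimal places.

34.71 years

We need (1 + 0.00400833)^(12t) = 5.2911, so 12t = ln 5.2911 / ln 1.004008 ≈ 416.4749.
t ≈ 416.4749/12 = 34.7062 years.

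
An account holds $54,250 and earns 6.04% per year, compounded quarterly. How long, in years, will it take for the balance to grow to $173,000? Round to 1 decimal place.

We need (1 + 0.0151)^(4t) = 3.1889, so 4t = ln 3.1889 / ln 1.0151 ≈ 77.3790.
t ≈ 77.3790/4 = 19.3447 years.

19.3 years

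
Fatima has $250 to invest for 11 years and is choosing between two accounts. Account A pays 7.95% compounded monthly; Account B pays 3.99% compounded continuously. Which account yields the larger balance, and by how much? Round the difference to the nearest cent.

A: (1 + 0.006625)^132 ≈ 2.3907711, so 250 × 2.3907711 ≈ 597.6928.
B: e^(0.0399·11) = e^0.4389 ≈ 1.55100018, so 250 × 1.55100018 ≈ 387.7500.
Difference ≈ 209.9427 in favor of A.

Account A, by $209.94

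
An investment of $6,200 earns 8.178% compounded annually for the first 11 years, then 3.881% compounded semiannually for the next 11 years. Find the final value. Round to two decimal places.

$22,467.19

After 11 years at 8.178%: 6,200 × 2.3742608271 ≈ 14,720.4171.
Then 11 years at 3.881%: 14,720.4171 × 1.5262606475 ≈ 22,467.1934.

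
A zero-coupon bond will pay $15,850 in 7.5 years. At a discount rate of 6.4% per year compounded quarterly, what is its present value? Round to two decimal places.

Periodic rate = 6.4%/4 = 0.016; 30 periods.
P = 15,850/(1 + 0.016)^30 ≈ 15,850/1.609945737 ≈ 9,845.0523.

$9,845.05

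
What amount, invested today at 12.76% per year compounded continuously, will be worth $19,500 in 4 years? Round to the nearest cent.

$11,704.98

P = A·e^(−rt) = 19,500·e^(−0.5104).
e^(−0.5104) ≈ 0.60025542861, so P ≈ 11,704.9809.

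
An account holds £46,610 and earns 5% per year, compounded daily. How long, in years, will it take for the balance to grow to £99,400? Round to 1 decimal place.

We need (1 + 0.000136986)^(365t) = 2.1326, so 365t = ln 2.1326 / ln 1.000137 ≈ 5528.9388.
t ≈ 5528.9388/365 = 15.1478 years.

15.1 years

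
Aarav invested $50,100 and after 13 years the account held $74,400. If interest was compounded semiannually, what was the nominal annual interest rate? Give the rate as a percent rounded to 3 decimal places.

3.065%

(1 + r/2)^26 = 74,400/50,100 = 1.48503.
1 + r/2 = 1.48503^(1/26) ≈ 1.015325, so r/2 ≈ 0.0153253.
r ≈ 2·0.0153253 = 3.06506%.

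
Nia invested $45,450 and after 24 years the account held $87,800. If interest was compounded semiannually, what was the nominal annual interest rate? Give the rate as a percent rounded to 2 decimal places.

The 48-period growth factor is 87,800/45,450 = 1.93179.
r/2 = 1.93179^(1/48) − 1 ≈ 0.0138122, so r ≈ 2·0.0138122 = 2.76244%.

2.76%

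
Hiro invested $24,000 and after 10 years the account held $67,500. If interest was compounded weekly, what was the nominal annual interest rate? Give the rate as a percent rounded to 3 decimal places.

10.351%

(1 + r/52)^520 = 67,500/24,000 = 2.8125.
1 + r/52 = 2.8125^(1/520) ≈ 1.001991, so r/52 ≈ 0.00199058.
r ≈ 52·0.00199058 = 10.35103%.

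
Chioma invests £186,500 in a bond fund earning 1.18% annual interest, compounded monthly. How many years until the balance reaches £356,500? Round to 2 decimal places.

We need (1 + 0.000983333)^(12t) = 1.9115, so 12t = ln 1.9115 / ln 1.000983 ≈ 659.2083.
t ≈ 659.2083/12 = 54.9340 years.

54.93 years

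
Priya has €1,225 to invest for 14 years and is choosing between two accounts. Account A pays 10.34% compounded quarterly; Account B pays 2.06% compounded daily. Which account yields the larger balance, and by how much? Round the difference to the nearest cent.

Account A, by €3,480.35

A: (1 + 0.02585)^56 ≈ 4.175382976, so 1,225 × 4.175382976 ≈ 5,114.8441.
B: (1 + 0.0206/365)^5110 ≈ 1.334280055, so 1,225 × 1.334280055 ≈ 1,634.4931.
Difference ≈ 3,480.3511 in favor of A.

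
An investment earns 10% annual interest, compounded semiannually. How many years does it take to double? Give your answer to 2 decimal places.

(1 + 0.05)^(2t) = 2.
2t = ln 2 / ln(1 + 0.05) ≈ 0.69315/0.0487902 ≈ 14.2067.
t ≈ 7.1033.

7.10 years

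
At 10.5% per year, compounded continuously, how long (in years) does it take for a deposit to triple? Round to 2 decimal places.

10.46 years

e^(0.105t) = 3, so 0.105t = ln 3 ≈ 1.0986.
t ≈ 1.0986/0.105 ≈ 10.4630.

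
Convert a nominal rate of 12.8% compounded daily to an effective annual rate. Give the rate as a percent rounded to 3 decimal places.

13.653%

EAR = (1 + 12.8%/365)^365 − 1 = (1 + 0.000350685)^365 − 1.
(1 + 0.000350685)^365 ≈ 1.136528, so EAR ≈ 13.65275%.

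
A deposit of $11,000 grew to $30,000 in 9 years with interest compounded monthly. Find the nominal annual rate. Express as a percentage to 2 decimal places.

The 108-period growth factor is 30,000/11,000 = 2.72727.
r/12 = 2.72727^(1/108) − 1 ≈ 0.00933312, so r ≈ 12·0.00933312 = 11.19974%.

11.20%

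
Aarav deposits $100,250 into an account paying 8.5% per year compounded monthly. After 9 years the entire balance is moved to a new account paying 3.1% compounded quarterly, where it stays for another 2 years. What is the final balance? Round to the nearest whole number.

$228,545

Phase 1: 100,250·(1 + 0.085/12)^108 ≈ 214,856.5117.
Phase 2: 214,856.5117·(1 + 0.00775)^8 ≈ 228,544.6056.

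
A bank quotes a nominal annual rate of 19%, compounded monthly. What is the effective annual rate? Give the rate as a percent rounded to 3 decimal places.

20.745%

EAR = (1 + 19%/12)^12 − 1 = (1 + 0.0158333)^12 − 1.
(1 + 0.0158333)^12 ≈ 1.207451, so EAR ≈ 20.74510%.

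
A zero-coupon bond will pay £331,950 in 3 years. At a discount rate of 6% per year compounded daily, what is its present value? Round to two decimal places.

£277,272.05

Growth factor = (1 + 0.06/365)^1095 ≈ 1.19719965294.
P = 331,950/1.19719965294 ≈ 277,272.0483.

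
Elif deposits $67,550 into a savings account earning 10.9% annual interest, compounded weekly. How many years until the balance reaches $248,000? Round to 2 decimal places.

11.94 years

We need (1 + 0.00209615)^(52t) = 3.6714, so 52t = ln 3.6714 / ln 1.002096 ≈ 621.1010.
t ≈ 621.1010/52 = 11.9443 years.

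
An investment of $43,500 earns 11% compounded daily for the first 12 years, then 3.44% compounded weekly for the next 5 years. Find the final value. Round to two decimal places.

Phase 1: 43,500·(1 + 0.11/365)^4380 ≈ 162,806.4503.
Phase 2: 162,806.4503·(1 + 0.0344/52)^260 ≈ 193,350.6165.

$193,350.62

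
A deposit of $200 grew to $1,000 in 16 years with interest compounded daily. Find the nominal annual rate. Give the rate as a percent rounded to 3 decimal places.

(1 + r/365)^5840 = 1,000/200 = 5.
1 + r/365 = 5^(1/5840) ≈ 1.000276, so r/365 ≈ 0.000275627.
r ≈ 365·0.000275627 = 10.06037%.

10.060%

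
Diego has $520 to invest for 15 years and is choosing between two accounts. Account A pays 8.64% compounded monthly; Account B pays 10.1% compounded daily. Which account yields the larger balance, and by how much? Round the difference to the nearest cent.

Account B, by $473.59

Account A growth factor: (1 + 0.0072)^180 ≈ 3.63771841; balance ≈ 1,891.6136.
Account B growth factor: (1 + 0.101/365)^5475 ≈ 4.5484678; balance ≈ 2,365.2033.
Account B is larger by 473.5897.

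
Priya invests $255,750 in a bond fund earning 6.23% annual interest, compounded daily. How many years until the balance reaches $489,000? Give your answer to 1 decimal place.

We need (1 + 0.000170685)^(365t) = 1.912, so 365t = ln 1.912 / ln 1.000171 ≈ 3797.7424.
t ≈ 3797.7424/365 = 10.4048 years.

10.4 years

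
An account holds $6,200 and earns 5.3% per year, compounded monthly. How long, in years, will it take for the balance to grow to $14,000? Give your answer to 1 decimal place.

We need (1 + 0.00441667)^(12t) = 2.2581, so 12t = ln 2.2581 / ln 1.004417 ≈ 184.8239.
t ≈ 184.8239/12 = 15.4020 years.

15.4 years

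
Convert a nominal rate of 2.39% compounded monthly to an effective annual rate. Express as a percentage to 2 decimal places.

EAR = (1 + 2.39%/12)^12 − 1 = (1 + 0.00199167)^12 − 1.
(1 + 0.00199167)^12 ≈ 1.024164, so EAR ≈ 2.41636%.

2.42%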